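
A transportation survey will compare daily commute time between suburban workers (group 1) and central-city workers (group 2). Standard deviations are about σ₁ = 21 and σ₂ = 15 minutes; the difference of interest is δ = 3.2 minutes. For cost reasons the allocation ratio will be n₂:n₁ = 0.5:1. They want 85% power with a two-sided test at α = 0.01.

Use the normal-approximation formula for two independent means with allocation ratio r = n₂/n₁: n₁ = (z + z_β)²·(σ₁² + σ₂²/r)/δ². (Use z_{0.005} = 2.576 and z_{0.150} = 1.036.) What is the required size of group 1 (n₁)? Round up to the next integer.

n₁ = (z_{α/2} + z_β)² · (σ₁² + σ₂²/r) / δ²
   = (2.576 + 1.036)² · (21² + 15²/0.5) / 3.2²
   = 13.0465 · (441 + 450) / 10.24
   = 13.0465 · 891 / 10.24
   = 1135.20
Round up → n₁ = 1136; n₂ = r·n₁ = 0.5 × 1136 = 568.

n₁ = 1136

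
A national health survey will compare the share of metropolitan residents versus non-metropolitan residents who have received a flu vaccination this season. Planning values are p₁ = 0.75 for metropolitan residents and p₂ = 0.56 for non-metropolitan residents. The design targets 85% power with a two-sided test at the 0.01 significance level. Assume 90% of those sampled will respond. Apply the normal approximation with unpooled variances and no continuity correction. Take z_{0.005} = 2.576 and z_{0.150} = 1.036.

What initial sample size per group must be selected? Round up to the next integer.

n = 175 per group

n = (z_{α/2} + z_β)² · [p₁(1−p₁) + p₂(1−p₂)] / (p₁ − p₂)²
  = (2.576 + 1.036)² · (0.75·0.25 + 0.56·0.44) / (0.19)²
  = (3.612)² · (0.1875 + 0.2464) / 0.0361
  = 13.0465 · 0.4339 / 0.0361
  = 156.81
Adjust for 90% response: 156.81 / 0.90 = 174.24.
Round up → n = 175 per group.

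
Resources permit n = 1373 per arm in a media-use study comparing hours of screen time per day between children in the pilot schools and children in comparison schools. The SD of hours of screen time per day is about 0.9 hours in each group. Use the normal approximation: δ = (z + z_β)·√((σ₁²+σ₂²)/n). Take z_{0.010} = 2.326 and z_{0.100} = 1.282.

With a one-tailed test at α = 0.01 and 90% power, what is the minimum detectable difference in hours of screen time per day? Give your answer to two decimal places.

δ = (z_α + z_β) · √((σ₁²+σ₂²)/n)
  = (2.326 + 1.282) · √(1.62/1373)
  = 3.608 · √0.00118
  = 3.608 · 0.0343
  = 0.1239

Minimum detectable difference ≈ 0.12 hours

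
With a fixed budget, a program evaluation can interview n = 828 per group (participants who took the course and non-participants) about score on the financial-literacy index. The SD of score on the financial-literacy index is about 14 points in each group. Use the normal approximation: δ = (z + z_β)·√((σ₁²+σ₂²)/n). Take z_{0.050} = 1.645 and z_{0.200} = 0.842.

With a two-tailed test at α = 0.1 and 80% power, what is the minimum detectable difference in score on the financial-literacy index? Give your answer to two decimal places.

Minimum detectable difference ≈ 1.71 points

δ = (z_{α/2} + z_β) · √((σ₁²+σ₂²)/n)
  = (1.645 + 0.842) · √(392/828)
  = 2.487 · √0.47343
  = 2.487 · 0.6881
  = 1.7112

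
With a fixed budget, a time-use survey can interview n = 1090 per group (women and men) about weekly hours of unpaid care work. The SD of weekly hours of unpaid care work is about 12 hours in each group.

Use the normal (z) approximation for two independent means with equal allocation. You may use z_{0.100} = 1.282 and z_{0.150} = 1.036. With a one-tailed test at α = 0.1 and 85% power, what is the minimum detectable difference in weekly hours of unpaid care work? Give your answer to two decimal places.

δ = (z_α + z_β) · √((σ₁²+σ₂²)/n)
  = (1.282 + 1.036) · √(288/1090)
  = 2.318 · √0.26422
  = 2.318 · 0.5140
  = 1.1915

Minimum detectable difference ≈ 1.19 hours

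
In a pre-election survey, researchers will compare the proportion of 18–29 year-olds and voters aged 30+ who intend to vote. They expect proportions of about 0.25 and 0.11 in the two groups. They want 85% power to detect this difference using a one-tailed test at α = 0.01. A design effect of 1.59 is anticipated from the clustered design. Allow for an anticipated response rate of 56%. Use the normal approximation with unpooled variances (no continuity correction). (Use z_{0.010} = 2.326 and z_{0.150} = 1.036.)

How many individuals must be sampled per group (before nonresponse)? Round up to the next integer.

n = (z_α + z_β)² · [p₁(1−p₁) + p₂(1−p₂)] / (p₁ − p₂)²
  = (2.326 + 1.036)² · (0.25·0.75 + 0.11·0.89) / (0.14)²
  = (3.362)² · (0.1875 + 0.0979) / 0.0196
  = 11.3030 · 0.2854 / 0.0196
  = 164.59
Design effect: 1.59 × 164.59 = 261.69.
Adjust for 56% response: 261.69 / 0.56 = 467.31.
Round up → n = 468 per group.

n = 468 per group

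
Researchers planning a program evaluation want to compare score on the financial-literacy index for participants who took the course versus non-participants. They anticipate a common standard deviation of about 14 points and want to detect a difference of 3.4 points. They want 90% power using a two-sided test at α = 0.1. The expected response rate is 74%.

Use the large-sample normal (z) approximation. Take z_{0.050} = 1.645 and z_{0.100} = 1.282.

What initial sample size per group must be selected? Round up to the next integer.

n = (z_{α/2} + z_β)² · (σ₁² + σ₂²) / δ²
  = (1.645 + 1.282)² · (2·14² = 392) / 3.4²
  = 8.5673 · 392 / 11.56
  = 290.52
Adjust for 74% response: 290.52 / 0.74 = 392.59.
Round up → n = 393 per group.

n = 393 per group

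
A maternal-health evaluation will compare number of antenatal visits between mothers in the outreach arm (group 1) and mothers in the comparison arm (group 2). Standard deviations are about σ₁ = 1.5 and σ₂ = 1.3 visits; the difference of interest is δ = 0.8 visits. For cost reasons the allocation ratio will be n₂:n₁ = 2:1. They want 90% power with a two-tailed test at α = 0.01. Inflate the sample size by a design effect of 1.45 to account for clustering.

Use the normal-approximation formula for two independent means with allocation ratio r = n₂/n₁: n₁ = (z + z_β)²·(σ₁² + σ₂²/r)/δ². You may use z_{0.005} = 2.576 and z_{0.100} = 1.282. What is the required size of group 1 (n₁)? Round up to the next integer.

n₁ = 105

n₁ = (z_{α/2} + z_β)² · (σ₁² + σ₂²/r) / δ²
   = (2.576 + 1.282)² · (1.5² + 1.3²/2) / 0.8²
   = 14.8842 · (2.25 + 0.845) / 0.64
   = 14.8842 · 3.095 / 0.64
   = 71.98
Design effect: 1.45 × 71.98 = 104.37.
Round up → n₁ = 105; n₂ = r·n₁ = 2 × 105 = 210.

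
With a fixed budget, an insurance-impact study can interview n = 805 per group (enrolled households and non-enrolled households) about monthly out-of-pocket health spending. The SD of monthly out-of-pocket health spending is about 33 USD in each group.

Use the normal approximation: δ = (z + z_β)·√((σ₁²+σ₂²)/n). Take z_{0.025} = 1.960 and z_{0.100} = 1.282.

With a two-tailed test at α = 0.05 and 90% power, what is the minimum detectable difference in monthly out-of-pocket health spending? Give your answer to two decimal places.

Minimum detectable difference ≈ 5.33 USD

δ = (z_{α/2} + z_β) · √((σ₁²+σ₂²)/n)
  = (1.960 + 1.282) · √(2178/805)
  = 3.242 · √2.7056
  = 3.242 · 1.6449
  = 5.3327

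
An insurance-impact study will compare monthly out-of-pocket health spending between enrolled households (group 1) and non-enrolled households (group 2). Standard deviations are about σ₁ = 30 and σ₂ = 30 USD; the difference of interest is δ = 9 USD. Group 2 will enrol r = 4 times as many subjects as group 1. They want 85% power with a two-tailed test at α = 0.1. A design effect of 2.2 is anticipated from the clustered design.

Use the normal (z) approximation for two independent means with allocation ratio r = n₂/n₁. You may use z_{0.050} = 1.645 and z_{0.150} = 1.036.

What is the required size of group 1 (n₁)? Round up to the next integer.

n₁ = (z_{α/2} + z_β)² · (σ₁² + σ₂²/r) / δ²
   = (1.645 + 1.036)² · (30² + 30²/4) / 9²
   = 7.1878 · (900 + 225) / 81
   = 7.1878 · 1125 / 81
   = 99.83
Design effect: 2.2 × 99.83 = 219.63.
Round up → n₁ = 220; n₂ = r·n₁ = 4 × 220 = 880.

n₁ = 220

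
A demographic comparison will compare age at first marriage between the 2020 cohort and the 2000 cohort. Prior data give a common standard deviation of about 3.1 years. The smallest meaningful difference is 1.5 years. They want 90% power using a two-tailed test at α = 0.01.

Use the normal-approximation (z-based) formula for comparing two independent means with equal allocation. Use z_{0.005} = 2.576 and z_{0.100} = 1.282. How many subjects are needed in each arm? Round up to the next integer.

n = (z_{α/2} + z_β)² · (σ₁² + σ₂²) / δ²
  = (2.576 + 1.282)² · (2·3.1² = 19.22) / 1.5²
  = 14.8842 · 19.22 / 2.25
  = 127.14
Round up → n = 128 per group.

n = 128 per group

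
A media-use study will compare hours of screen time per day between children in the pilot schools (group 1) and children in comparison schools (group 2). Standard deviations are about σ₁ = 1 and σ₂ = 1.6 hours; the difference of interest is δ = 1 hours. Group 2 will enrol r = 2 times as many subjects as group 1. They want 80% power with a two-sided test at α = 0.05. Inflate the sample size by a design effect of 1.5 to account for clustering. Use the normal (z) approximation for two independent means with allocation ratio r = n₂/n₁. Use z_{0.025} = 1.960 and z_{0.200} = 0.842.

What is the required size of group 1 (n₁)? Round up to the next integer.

n₁ = 27

n₁ = (z_{α/2} + z_β)² · (σ₁² + σ₂²/r) / δ²
   = (1.960 + 0.842)² · (1² + 1.6²/2) / 1²
   = 7.8512 · (1 + 1.28) / 1
   = 7.8512 · 2.28 / 1
   = 17.90
Design effect: 1.5 × 17.90 = 26.85.
Round up → n₁ = 27; n₂ = r·n₁ = 2 × 27 = 54.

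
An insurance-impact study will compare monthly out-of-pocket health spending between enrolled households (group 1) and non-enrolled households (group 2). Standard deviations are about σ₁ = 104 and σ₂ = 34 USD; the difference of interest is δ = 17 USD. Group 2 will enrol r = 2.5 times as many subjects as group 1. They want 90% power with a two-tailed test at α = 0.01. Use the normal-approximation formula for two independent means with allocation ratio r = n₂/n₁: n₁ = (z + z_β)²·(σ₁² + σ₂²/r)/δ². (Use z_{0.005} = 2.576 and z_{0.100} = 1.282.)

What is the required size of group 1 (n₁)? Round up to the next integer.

n₁ = (z_{α/2} + z_β)² · (σ₁² + σ₂²/r) / δ²
   = (2.576 + 1.282)² · (104² + 34²/2.5) / 17²
   = 14.8842 · (10816 + 462.4) / 289
   = 14.8842 · 11278.4 / 289
   = 580.86
Round up → n₁ = 581; n₂ = r·n₁ = 2.5 × 581 = 1453.

n₁ = 581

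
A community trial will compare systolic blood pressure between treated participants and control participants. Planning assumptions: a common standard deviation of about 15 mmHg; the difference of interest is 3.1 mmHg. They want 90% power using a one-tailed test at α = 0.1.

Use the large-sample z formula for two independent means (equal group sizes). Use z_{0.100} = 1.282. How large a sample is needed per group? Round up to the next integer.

n = 308 per group

n = (z_α + z_β)² · (σ₁² + σ₂²) / δ²
  = (1.282 + 1.282)² · (2·15² = 450) / 3.1²
  = 6.5741 · 450 / 9.61
  = 307.84
Round up → n = 308 per group.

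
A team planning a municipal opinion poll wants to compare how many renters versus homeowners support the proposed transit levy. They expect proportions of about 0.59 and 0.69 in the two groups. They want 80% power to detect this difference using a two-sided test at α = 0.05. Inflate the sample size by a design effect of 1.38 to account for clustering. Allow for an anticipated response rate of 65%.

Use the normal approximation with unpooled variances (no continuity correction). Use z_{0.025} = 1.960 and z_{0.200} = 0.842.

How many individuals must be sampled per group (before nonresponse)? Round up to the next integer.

n = (z_{α/2} + z_β)² · [p₁(1−p₁) + p₂(1−p₂)] / (p₁ − p₂)²
  = (1.960 + 0.842)² · (0.59·0.41 + 0.69·0.31) / (-0.10)²
  = (2.802)² · (0.2419 + 0.2139) / 0.0100
  = 7.8512 · 0.4558 / 0.0100
  = 357.86
Design effect: 1.38 × 357.86 = 493.84.
Adjust for 65% response: 493.84 / 0.65 = 759.76.
Round up → n = 760 per group.

n = 760 per group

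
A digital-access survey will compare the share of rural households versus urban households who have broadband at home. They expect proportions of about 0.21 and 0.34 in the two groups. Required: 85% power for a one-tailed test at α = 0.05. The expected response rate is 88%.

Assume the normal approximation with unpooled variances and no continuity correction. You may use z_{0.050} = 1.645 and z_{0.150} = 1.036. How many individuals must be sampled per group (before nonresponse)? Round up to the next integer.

n = 189 per group

n = (z_α + z_β)² · [p₁(1−p₁) + p₂(1−p₂)] / (p₁ − p₂)²
  = (1.645 + 1.036)² · (0.21·0.79 + 0.34·0.66) / (-0.13)²
  = (2.681)² · (0.1659 + 0.2244) / 0.0169
  = 7.1878 · 0.3903 / 0.0169
  = 166.00
Adjust for 88% response: 166.00 / 0.88 = 188.64.
Round up → n = 189 per group.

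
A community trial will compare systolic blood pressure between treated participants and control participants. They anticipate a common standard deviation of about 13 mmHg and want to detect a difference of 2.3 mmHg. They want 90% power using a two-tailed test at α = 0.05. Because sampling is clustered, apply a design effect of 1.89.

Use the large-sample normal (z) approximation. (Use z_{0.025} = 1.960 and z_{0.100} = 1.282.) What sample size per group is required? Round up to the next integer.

n = 1270 per group

n = (z_{α/2} + z_β)² · (σ₁² + σ₂²) / δ²
  = (1.960 + 1.282)² · (2·13² = 338) / 2.3²
  = 10.5106 · 338 / 5.29
  = 671.56
Design effect: 1.89 × 671.56 = 1269.25.
Round up → n = 1270 per group.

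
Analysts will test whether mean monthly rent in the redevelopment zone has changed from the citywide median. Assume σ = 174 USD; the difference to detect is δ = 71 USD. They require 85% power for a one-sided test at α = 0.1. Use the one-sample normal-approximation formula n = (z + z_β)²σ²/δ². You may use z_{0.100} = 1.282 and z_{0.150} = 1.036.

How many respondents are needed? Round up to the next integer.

n = 33

n = (z_α + z_β)² · σ² / δ²
  = (1.282 + 1.036)² · 174² / 71²
  = 5.3731 · 30276 / 5041
  = 32.27
Round up → n = 33.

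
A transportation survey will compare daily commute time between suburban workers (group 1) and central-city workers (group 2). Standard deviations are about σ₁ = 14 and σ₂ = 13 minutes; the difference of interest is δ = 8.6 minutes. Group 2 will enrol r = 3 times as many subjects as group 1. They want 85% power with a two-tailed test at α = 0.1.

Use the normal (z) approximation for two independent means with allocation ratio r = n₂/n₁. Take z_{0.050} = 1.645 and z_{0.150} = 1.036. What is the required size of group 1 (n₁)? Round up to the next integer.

n₁ = (z_{α/2} + z_β)² · (σ₁² + σ₂²/r) / δ²
   = (1.645 + 1.036)² · (14² + 13²/3) / 8.6²
   = 7.1878 · (196 + 56.3333) / 73.96
   = 7.1878 · 252.3333 / 73.96
   = 24.52
Round up → n₁ = 25; n₂ = r·n₁ = 3 × 25 = 75.

n₁ = 25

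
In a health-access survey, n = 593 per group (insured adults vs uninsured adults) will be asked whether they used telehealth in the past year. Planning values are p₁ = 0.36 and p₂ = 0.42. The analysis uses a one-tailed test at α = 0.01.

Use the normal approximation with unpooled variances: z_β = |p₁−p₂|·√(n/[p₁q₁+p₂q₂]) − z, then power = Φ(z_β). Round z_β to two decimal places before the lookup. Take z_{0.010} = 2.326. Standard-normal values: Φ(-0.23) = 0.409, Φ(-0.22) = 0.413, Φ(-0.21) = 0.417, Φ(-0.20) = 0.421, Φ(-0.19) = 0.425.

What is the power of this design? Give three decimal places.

Power ≈ 0.421

z_β = |p₁−p₂|·√(n/[p₁q₁+p₂q₂]) − z_α
    = 0.06 · √(593/0.4740) − 2.326
    = 0.06 · 35.3703 − 2.326
    = 2.1222 − 2.326 = -0.2038 → -0.20
Power = Φ(-0.20) = 0.421.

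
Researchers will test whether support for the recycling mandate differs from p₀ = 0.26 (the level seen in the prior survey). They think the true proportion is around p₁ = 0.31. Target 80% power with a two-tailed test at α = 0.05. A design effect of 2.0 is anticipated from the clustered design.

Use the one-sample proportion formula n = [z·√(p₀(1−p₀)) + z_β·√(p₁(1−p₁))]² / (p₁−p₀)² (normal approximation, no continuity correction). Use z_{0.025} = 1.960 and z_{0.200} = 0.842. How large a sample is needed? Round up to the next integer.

n = 1249

n = [z_{α/2}·√(p₀q₀) + z_β·√(p₁q₁)]² / (p₁ − p₀)²
  = [1.960·√(0.26·0.74) + 0.842·√(0.31·0.69)]² / (0.05)²
  = [1.960·0.4386 + 0.842·0.4625]² / 0.0025
  = [1.2491]² / 0.0025
  = 624.14
Design effect: 2.0 × 624.14 = 1248.29.
Round up → n = 1249.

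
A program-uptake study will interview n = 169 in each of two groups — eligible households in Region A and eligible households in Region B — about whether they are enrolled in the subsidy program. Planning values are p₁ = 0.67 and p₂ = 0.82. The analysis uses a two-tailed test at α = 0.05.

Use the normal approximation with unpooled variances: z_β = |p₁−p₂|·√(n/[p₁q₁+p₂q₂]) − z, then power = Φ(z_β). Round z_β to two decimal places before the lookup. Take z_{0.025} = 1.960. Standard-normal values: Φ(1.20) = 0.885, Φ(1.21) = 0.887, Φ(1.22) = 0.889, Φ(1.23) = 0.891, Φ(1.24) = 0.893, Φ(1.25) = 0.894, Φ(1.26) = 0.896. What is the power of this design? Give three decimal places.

Power ≈ 0.894

z_β = |p₁−p₂|·√(n/[p₁q₁+p₂q₂]) − z_{α/2}
    = 0.15 · √(169/0.3687) − 1.960
    = 0.15 · 21.4095 − 1.960
    = 3.2114 − 1.960 = 1.2514 → 1.25
Power = Φ(1.25) = 0.894.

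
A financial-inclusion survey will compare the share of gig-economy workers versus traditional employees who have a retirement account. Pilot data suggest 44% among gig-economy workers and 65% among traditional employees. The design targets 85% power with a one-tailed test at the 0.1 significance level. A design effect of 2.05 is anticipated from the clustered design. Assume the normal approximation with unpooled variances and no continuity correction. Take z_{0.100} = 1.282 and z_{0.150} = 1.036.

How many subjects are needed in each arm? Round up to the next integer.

n = 119 per group

n = (z_α + z_β)² · [p₁(1−p₁) + p₂(1−p₂)] / (p₁ − p₂)²
  = (1.282 + 1.036)² · (0.44·0.56 + 0.65·0.35) / (-0.21)²
  = (2.318)² · (0.2464 + 0.2275) / 0.0441
  = 5.3731 · 0.4739 / 0.0441
  = 57.74
Design effect: 2.05 × 57.74 = 118.37.
Round up → n = 119 per group.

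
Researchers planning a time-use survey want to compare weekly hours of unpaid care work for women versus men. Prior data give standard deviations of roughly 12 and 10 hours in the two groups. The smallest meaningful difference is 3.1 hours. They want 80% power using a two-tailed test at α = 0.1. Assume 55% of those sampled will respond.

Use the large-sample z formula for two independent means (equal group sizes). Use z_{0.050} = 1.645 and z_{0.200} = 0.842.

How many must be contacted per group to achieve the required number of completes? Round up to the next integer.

n = (z_{α/2} + z_β)² · (σ₁² + σ₂²) / δ²
  = (1.645 + 0.842)² · (12² + 10² = 244) / 3.1²
  = 6.1852 · 244 / 9.61
  = 157.04
Adjust for 55% response: 157.04 / 0.55 = 285.53.
Round up → n = 286 per group.

n = 286 per group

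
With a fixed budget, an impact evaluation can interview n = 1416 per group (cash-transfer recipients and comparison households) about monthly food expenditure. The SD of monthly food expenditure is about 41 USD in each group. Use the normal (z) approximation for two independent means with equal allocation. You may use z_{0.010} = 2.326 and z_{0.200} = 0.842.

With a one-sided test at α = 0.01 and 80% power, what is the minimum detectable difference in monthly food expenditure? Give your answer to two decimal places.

Minimum detectable difference ≈ 4.88 USD

δ = (z_α + z_β) · √((σ₁²+σ₂²)/n)
  = (2.326 + 0.842) · √(3362/1416)
  = 3.168 · √2.3743
  = 3.168 · 1.5409
  = 4.8815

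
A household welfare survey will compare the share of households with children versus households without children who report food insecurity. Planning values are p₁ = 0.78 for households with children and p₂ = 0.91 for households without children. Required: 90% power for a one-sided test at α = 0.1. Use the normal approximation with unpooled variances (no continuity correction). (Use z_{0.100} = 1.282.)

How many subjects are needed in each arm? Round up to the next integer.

n = 99 per group

n = (z_α + z_β)² · [p₁(1−p₁) + p₂(1−p₂)] / (p₁ − p₂)²
  = (1.282 + 1.282)² · (0.78·0.22 + 0.91·0.09) / (-0.13)²
  = (2.564)² · (0.1716 + 0.0819) / 0.0169
  = 6.5741 · 0.2535 / 0.0169
  = 98.61
Round up → n = 99 per group.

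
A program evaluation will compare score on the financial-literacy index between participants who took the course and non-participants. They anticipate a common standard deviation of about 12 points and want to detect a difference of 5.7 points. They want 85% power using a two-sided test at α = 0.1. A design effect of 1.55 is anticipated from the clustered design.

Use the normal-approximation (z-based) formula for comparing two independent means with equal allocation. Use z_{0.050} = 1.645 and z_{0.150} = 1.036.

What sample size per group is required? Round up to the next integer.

n = (z_{α/2} + z_β)² · (σ₁² + σ₂²) / δ²
  = (1.645 + 1.036)² · (2·12² = 288) / 5.7²
  = 7.1878 · 288 / 32.49
  = 63.71
Design effect: 1.55 × 63.71 = 98.76.
Round up → n = 99 per group.

n = 99 per group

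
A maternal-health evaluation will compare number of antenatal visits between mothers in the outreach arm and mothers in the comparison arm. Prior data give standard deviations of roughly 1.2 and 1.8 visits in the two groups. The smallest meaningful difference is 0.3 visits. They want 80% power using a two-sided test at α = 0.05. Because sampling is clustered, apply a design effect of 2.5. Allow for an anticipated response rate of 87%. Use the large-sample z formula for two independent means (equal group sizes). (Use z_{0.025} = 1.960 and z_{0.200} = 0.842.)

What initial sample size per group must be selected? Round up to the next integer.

n = 1174 per group

n = (z_{α/2} + z_β)² · (σ₁² + σ₂²) / δ²
  = (1.960 + 0.842)² · (1.2² + 1.8² = 4.68) / 0.3²
  = 7.8512 · 4.68 / 0.09
  = 408.26
Design effect: 2.5 × 408.26 = 1020.66.
Adjust for 87% response: 1020.66 / 0.87 = 1173.17.
Round up → n = 1174 per group.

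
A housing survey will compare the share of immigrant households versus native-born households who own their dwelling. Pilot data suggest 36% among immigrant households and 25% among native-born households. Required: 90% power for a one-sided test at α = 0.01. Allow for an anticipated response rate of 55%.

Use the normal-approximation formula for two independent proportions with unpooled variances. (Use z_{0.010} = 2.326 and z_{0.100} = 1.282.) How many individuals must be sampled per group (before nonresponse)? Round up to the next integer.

n = 818 per group

n = (z_α + z_β)² · [p₁(1−p₁) + p₂(1−p₂)] / (p₁ − p₂)²
  = (2.326 + 1.282)² · (0.36·0.64 + 0.25·0.75) / (0.11)²
  = (3.608)² · (0.2304 + 0.1875) / 0.0121
  = 13.0177 · 0.4179 / 0.0121
  = 449.59
Adjust for 55% response: 449.59 / 0.55 = 817.44.
Round up → n = 818 per group.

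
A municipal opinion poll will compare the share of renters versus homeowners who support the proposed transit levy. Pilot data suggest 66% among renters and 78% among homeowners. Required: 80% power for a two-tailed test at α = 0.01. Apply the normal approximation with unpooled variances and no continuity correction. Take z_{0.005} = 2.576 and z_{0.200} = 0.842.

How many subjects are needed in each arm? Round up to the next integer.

n = 322 per group

n = (z_{α/2} + z_β)² · [p₁(1−p₁) + p₂(1−p₂)] / (p₁ − p₂)²
  = (2.576 + 0.842)² · (0.66·0.34 + 0.78·0.22) / (-0.12)²
  = (3.418)² · (0.2244 + 0.1716) / 0.0144
  = 11.6827 · 0.3960 / 0.0144
  = 321.27
Round up → n = 322 per group.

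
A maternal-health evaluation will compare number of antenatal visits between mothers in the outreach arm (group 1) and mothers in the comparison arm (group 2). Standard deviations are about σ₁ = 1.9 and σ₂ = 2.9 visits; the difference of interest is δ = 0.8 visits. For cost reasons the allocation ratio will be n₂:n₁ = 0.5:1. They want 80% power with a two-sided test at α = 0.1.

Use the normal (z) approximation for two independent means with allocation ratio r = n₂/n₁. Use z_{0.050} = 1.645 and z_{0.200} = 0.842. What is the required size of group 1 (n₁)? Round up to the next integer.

n₁ = (z_{α/2} + z_β)² · (σ₁² + σ₂²/r) / δ²
   = (1.645 + 0.842)² · (1.9² + 2.9²/0.5) / 0.8²
   = 6.1852 · (3.61 + 16.82) / 0.64
   = 6.1852 · 20.43 / 0.64
   = 197.44
Round up → n₁ = 198; n₂ = r·n₁ = 0.5 × 198 = 99.

n₁ = 198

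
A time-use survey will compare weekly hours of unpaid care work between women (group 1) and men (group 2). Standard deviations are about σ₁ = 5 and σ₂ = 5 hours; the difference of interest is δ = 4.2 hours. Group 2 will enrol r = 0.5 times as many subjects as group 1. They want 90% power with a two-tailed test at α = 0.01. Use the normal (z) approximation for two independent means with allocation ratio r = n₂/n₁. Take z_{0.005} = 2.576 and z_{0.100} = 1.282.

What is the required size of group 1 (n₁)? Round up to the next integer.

n₁ = (z_{α/2} + z_β)² · (σ₁² + σ₂²/r) / δ²
   = (2.576 + 1.282)² · (5² + 5²/0.5) / 4.2²
   = 14.8842 · (25 + 50) / 17.64
   = 14.8842 · 75 / 17.64
   = 63.28
Round up → n₁ = 64; n₂ = r·n₁ = 0.5 × 64 = 32.

n₁ = 64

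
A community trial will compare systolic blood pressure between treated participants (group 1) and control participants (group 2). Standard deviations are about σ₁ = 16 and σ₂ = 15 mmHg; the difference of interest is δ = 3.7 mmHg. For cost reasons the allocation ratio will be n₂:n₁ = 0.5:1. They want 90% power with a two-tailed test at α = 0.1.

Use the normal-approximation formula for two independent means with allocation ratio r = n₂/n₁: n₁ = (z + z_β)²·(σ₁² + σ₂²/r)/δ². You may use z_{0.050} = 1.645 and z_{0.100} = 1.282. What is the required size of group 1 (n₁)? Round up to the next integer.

n₁ = (z_{α/2} + z_β)² · (σ₁² + σ₂²/r) / δ²
   = (1.645 + 1.282)² · (16² + 15²/0.5) / 3.7²
   = 8.5673 · (256 + 450) / 13.69
   = 8.5673 · 706 / 13.69
   = 441.82
Round up → n₁ = 442; n₂ = r·n₁ = 0.5 × 442 = 221.

n₁ = 442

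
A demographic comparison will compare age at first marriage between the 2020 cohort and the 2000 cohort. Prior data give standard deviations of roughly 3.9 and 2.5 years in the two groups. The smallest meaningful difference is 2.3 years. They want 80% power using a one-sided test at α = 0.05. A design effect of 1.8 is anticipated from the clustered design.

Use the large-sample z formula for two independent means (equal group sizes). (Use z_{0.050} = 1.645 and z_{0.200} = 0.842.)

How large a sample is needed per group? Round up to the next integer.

n = 46 per group

n = (z_α + z_β)² · (σ₁² + σ₂²) / δ²
  = (1.645 + 0.842)² · (3.9² + 2.5² = 21.46) / 2.3²
  = 6.1852 · 21.46 / 5.29
  = 25.09
Design effect: 1.8 × 25.09 = 45.16.
Round up → n = 46 per group.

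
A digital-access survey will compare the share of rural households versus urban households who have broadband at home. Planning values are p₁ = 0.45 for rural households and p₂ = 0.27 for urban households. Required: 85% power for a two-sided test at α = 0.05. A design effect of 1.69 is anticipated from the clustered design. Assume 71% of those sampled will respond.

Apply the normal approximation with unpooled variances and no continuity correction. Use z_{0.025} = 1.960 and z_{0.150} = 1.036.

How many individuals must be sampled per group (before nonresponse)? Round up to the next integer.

n = 294 per group

n = (z_{α/2} + z_β)² · [p₁(1−p₁) + p₂(1−p₂)] / (p₁ − p₂)²
  = (1.960 + 1.036)² · (0.45·0.55 + 0.27·0.73) / (0.18)²
  = (2.996)² · (0.2475 + 0.1971) / 0.0324
  = 8.9760 · 0.4446 / 0.0324
  = 123.17
Design effect: 1.69 × 123.17 = 208.16.
Adjust for 71% response: 208.16 / 0.71 = 293.18.
Round up → n = 294 per group.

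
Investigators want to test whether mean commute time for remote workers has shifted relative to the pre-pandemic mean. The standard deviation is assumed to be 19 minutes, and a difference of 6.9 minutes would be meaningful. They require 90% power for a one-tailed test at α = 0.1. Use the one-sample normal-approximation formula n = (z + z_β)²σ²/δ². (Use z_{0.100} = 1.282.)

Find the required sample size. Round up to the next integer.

n = 50

n = (z_α + z_β)² · σ² / δ²
  = (1.282 + 1.282)² · 19² / 6.9²
  = 6.5741 · 361 / 47.61
  = 49.85
Round up → n = 50.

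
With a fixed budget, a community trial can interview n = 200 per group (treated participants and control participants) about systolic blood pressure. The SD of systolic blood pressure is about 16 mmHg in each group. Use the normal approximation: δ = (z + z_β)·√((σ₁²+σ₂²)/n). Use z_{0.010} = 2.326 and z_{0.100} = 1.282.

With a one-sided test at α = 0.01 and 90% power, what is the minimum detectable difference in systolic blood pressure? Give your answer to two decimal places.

Minimum detectable difference ≈ 5.77 mmHg

δ = (z_α + z_β) · √((σ₁²+σ₂²)/n)
  = (2.326 + 1.282) · √(512/200)
  = 3.608 · √2.56
  = 3.608 · 1.6000
  = 5.7728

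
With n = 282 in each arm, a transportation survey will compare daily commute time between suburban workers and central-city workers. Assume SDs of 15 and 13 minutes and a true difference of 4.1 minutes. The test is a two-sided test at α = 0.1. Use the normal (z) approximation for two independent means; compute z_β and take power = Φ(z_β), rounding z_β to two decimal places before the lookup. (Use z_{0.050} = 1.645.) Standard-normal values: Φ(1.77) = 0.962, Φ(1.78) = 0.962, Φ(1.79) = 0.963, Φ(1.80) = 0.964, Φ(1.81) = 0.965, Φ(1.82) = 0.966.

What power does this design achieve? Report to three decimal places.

Power ≈ 0.966

z_β = δ·√(n/(σ₁²+σ₂²)) − z_{α/2}
    = 4.1 · √(282/394) − 1.645
    = 4.1 · 0.84601 − 1.645
    = 3.4686 − 1.645 = 1.8236 → 1.82
Power = Φ(1.82) = 0.966.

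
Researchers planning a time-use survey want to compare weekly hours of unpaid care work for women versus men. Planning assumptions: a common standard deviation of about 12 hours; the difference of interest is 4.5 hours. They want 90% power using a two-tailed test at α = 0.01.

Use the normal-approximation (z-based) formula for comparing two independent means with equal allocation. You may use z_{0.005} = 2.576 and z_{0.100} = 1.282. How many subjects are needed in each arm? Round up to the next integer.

n = (z_{α/2} + z_β)² · (σ₁² + σ₂²) / δ²
  = (2.576 + 1.282)² · (2·12² = 288) / 4.5²
  = 14.8842 · 288 / 20.25
  = 211.69
Round up → n = 212 per group.

n = 212 per group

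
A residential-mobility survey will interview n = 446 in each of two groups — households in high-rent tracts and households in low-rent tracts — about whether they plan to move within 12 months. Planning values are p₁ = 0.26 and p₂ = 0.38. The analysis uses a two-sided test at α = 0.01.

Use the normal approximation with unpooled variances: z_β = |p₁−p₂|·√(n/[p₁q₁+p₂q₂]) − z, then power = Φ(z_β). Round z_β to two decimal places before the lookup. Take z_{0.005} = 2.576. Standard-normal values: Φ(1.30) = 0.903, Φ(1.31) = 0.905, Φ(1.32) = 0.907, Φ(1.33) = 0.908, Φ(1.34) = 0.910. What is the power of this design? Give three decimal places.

z_β = |p₁−p₂|·√(n/[p₁q₁+p₂q₂]) − z_{α/2}
    = 0.12 · √(446/0.4280) − 2.576
    = 0.12 · 32.2809 − 2.576
    = 3.8737 − 2.576 = 1.2977 → 1.30
Power = Φ(1.30) = 0.903.

Power ≈ 0.903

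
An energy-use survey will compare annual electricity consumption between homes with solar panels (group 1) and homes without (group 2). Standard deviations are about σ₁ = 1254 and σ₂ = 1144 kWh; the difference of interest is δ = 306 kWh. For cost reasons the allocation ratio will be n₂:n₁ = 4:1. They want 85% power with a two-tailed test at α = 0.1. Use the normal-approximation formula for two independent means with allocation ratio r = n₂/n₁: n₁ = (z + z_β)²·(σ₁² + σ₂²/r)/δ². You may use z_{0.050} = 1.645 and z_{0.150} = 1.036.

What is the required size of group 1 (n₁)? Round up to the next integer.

n₁ = (z_{α/2} + z_β)² · (σ₁² + σ₂²/r) / δ²
   = (1.645 + 1.036)² · (1254² + 1144²/4) / 306²
   = 7.1878 · (1572516 + 327184) / 93636
   = 7.1878 · 1899700 / 93636
   = 145.83
Round up → n₁ = 146; n₂ = r·n₁ = 4 × 146 = 584.

n₁ = 146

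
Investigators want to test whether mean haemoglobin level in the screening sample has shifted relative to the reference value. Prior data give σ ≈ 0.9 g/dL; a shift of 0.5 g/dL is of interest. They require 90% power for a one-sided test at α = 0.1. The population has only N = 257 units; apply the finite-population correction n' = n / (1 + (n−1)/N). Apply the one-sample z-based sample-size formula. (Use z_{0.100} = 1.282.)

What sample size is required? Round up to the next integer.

n = (z_α + z_β)² · σ² / δ²
  = (1.282 + 1.282)² · 0.9² / 0.5²
  = 6.5741 · 0.81 / 0.25
  = 21.30
Finite-population correction (N = 257): 21.30 / (1 + (21.30 − 1)/257) = 19.74.
Round up → n = 20.

n = 20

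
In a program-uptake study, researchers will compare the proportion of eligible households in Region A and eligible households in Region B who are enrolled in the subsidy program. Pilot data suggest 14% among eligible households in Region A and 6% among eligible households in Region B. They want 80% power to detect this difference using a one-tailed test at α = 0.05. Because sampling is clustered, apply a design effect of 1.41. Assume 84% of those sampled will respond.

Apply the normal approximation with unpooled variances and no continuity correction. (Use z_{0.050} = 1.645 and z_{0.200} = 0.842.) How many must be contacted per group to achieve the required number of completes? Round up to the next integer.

n = (z_α + z_β)² · [p₁(1−p₁) + p₂(1−p₂)] / (p₁ − p₂)²
  = (1.645 + 0.842)² · (0.14·0.86 + 0.06·0.94) / (0.08)²
  = (2.487)² · (0.1204 + 0.0564) / 0.0064
  = 6.1852 · 0.1768 / 0.0064
  = 170.87
Design effect: 1.41 × 170.87 = 240.92.
Adjust for 84% response: 240.92 / 0.84 = 286.81.
Round up → n = 287 per group.

n = 287 per group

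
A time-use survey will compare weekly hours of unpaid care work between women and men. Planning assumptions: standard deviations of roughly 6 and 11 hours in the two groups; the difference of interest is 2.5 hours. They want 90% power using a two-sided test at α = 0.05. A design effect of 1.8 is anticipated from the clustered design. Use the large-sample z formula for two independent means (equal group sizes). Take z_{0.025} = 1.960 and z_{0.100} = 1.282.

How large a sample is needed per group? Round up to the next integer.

n = 476 per group

n = (z_{α/2} + z_β)² · (σ₁² + σ₂²) / δ²
  = (1.960 + 1.282)² · (6² + 11² = 157) / 2.5²
  = 10.5106 · 157 / 6.25
  = 264.03
Design effect: 1.8 × 264.03 = 475.25.
Round up → n = 476 per group.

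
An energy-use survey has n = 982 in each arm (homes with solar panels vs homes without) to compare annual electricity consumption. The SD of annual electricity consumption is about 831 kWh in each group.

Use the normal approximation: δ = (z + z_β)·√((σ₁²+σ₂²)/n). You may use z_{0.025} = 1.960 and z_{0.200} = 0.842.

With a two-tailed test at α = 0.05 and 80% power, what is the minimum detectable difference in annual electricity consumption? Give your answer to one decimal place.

Minimum detectable difference ≈ 105.1 kWh

δ = (z_{α/2} + z_β) · √((σ₁²+σ₂²)/n)
  = (1.960 + 0.842) · √(1381122/982)
  = 2.802 · √1406.4
  = 2.802 · 37.5025
  = 105.0820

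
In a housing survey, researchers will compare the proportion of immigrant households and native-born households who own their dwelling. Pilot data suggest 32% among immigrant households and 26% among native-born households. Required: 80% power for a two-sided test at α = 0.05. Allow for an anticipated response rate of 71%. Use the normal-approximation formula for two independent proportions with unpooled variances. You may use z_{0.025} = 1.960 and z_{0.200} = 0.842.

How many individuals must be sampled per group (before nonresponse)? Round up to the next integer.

n = (z_{α/2} + z_β)² · [p₁(1−p₁) + p₂(1−p₂)] / (p₁ − p₂)²
  = (1.960 + 0.842)² · (0.32·0.68 + 0.26·0.74) / (0.06)²
  = (2.802)² · (0.2176 + 0.1924) / 0.0036
  = 7.8512 · 0.4100 / 0.0036
  = 894.16
Adjust for 71% response: 894.16 / 0.71 = 1259.39.
Round up → n = 1260 per group.

n = 1260 per group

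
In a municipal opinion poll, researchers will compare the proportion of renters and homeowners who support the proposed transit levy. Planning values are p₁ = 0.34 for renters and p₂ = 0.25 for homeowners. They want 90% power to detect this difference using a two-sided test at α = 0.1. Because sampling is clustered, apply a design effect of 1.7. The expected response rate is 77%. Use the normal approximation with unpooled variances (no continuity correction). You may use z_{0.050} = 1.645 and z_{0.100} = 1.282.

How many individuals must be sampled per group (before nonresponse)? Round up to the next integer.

n = 962 per group

n = (z_{α/2} + z_β)² · [p₁(1−p₁) + p₂(1−p₂)] / (p₁ − p₂)²
  = (1.645 + 1.282)² · (0.34·0.66 + 0.25·0.75) / (0.09)²
  = (2.927)² · (0.2244 + 0.1875) / 0.0081
  = 8.5673 · 0.4119 / 0.0081
  = 435.66
Design effect: 1.7 × 435.66 = 740.63.
Adjust for 77% response: 740.63 / 0.77 = 961.86.
Round up → n = 962 per group.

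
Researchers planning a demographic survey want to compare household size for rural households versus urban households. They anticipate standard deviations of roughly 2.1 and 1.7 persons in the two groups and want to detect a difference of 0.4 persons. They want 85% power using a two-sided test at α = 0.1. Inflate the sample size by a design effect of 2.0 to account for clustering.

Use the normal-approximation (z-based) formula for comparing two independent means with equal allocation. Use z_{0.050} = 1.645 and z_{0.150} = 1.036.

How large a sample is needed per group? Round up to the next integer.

n = (z_{α/2} + z_β)² · (σ₁² + σ₂²) / δ²
  = (1.645 + 1.036)² · (2.1² + 1.7² = 7.3) / 0.4²
  = 7.1878 · 7.3 / 0.16
  = 327.94
Design effect: 2.0 × 327.94 = 655.88.
Round up → n = 656 per group.

n = 656 per group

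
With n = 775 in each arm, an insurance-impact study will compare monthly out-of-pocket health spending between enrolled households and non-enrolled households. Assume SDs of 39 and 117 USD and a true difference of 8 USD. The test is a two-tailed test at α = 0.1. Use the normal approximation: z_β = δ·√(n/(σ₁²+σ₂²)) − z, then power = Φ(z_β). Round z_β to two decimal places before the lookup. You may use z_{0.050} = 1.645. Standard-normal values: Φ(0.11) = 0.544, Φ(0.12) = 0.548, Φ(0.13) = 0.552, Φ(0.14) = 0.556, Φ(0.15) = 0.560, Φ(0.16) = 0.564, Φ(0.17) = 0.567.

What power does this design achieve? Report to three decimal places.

Power ≈ 0.564

z_β = δ·√(n/(σ₁²+σ₂²)) − z_{α/2}
    = 8 · √(775/15210) − 1.645
    = 8 · 0.22573 − 1.645
    = 1.8058 − 1.645 = 0.1608 → 0.16
Power = Φ(0.16) = 0.564.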